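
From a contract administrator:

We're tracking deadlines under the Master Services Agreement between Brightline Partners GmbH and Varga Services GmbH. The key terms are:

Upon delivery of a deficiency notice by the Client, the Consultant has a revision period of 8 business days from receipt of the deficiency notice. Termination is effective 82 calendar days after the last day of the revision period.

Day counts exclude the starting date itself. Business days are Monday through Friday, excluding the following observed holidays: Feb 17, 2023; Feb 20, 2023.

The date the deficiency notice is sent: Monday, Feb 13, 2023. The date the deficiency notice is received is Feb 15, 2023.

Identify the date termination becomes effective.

May 22, 2023

The last day of the revision period: 8 business days after Wednesday, Feb 15, 2023, skipping weekends and the listed holidays on Feb 17, Feb 20 — Feb 16, Feb 21, Feb 22, Feb 23, Feb 24, Feb 27, Feb 28, Mar 1 — lands on Wednesday, Mar 1, 2023.
The date termination becomes effective: Mar 1, 2023 + 82 days = May 22, 2023.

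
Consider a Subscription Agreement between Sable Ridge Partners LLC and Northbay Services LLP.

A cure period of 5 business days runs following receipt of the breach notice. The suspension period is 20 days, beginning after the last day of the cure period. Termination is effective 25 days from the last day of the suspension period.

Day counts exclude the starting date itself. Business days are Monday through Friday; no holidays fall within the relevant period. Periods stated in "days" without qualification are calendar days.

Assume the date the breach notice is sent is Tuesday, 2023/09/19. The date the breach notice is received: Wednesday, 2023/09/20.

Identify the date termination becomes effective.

From Wednesday, 2023/09/20, 5 business days (Sep 21, Sep 22, Sep 25, Sep 26, Sep 27, skipping weekends) brings us to Wednesday, 2023/09/27, which is the last day of the cure period.
The last day of the suspension period: 2023/09/27 + 20 days = 2023/10/17.
Adding 25 calendar days to 2023/10/17 gives 2023/11/11, which is the date termination becomes effective.

2023/11/11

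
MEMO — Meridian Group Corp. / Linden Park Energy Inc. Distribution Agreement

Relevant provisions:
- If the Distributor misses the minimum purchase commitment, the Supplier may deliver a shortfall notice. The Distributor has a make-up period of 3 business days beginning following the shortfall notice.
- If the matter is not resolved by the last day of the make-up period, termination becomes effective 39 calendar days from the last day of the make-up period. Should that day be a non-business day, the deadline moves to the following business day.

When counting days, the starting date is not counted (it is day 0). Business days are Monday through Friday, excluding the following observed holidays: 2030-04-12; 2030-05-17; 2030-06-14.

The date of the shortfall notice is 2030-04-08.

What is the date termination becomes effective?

2030-05-20

From Monday, 2030-04-08, 3 business days (Apr 9, Apr 10, Apr 11, skipping weekends) brings us to Thursday, 2030-04-11, which is the last day of the make-up period.
The date termination becomes effective: 2030-04-11 + 39 days = 2030-05-20. 2030-05-20 is a Monday and is not a listed holiday, so no roll-forward applies.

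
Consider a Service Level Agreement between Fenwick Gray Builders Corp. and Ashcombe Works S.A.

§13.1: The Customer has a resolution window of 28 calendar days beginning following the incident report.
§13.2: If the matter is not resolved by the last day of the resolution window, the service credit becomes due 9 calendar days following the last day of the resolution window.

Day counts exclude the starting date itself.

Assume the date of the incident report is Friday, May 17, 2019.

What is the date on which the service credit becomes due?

June 23, 2019

The last day of the resolution window: 28 calendar days after May 17, 2019 is June 14, 2019.
The date on which the service credit becomes due: June 14, 2019 + 9 days = June 23, 2019.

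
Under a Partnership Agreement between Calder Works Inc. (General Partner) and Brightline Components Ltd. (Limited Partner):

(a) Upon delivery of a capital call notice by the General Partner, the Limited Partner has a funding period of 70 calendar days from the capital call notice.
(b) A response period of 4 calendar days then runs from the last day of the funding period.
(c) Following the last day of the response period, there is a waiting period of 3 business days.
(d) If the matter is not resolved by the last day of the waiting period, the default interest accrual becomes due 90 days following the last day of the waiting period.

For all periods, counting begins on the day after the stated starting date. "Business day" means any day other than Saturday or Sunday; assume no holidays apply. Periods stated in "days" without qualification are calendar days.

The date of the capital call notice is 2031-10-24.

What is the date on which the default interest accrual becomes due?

Adding 70 calendar days to 2031-10-24 gives 2032-01-02, which is the last day of the funding period.
The last day of the response period: 2032-01-02 + 4 days = 2032-01-06.
From Tuesday, 2032-01-06, 3 business days (Jan 7, Jan 8, Jan 9, skipping weekends) brings us to Friday, 2032-01-09, which is the last day of the waiting period.
The date on which the default interest accrual becomes due: 2032-01-09 + 90 days = 2032-04-08.

2032-04-08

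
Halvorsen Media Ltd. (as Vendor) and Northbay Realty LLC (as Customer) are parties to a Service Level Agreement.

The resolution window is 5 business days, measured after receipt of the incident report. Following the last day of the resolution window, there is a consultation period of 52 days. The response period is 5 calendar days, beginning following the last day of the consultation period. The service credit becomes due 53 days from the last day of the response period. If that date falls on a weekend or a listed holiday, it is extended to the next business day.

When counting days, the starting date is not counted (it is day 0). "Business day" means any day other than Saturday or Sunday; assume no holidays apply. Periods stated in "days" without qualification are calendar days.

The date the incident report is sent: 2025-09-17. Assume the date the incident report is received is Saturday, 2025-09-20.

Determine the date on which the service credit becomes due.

The last day of the resolution window: counting 5 business days from Saturday, 2025-09-20 (Sep 22, Sep 23, Sep 24, Sep 25, Sep 26, skipping weekends) reaches Friday, 2025-09-26.
Adding 52 calendar days to 2025-09-26 gives 2025-11-17, which is the last day of the consultation period.
The last day of the response period: 2025-11-17 + 5 days = 2025-11-22.
Adding 53 calendar days to 2025-11-22 gives 2026-01-14, which is the date on which the service credit becomes due. 2026-01-14 is a Wednesday, so no roll-forward applies.

2026-01-14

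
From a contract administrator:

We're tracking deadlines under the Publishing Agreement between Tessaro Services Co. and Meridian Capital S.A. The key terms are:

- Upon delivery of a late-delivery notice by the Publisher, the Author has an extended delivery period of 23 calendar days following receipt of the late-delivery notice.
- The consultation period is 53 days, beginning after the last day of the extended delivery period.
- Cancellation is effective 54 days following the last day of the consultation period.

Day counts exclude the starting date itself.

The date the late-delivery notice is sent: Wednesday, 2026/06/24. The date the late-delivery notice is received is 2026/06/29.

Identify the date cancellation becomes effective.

The last day of the extended delivery period: 2026/06/29 + 23 days = 2026/07/22.
The last day of the consultation period: 53 calendar days after 2026/07/22 is 2026/09/13.
Adding 54 calendar days to 2026/09/13 gives 2026/11/06, which is the date cancellation becomes effective.

2026/11/06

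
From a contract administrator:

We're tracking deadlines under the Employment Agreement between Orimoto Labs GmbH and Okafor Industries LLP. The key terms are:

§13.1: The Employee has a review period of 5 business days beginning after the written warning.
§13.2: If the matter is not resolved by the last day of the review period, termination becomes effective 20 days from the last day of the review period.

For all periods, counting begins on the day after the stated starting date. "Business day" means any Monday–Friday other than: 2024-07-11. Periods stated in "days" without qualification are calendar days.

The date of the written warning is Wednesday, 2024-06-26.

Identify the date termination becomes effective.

The last day of the review period: counting 5 business days from Wednesday, 2024-06-26 (Jun 27, Jun 28, Jul 1, Jul 2, Jul 3, skipping weekends) reaches Wednesday, 2024-07-03.
The date termination becomes effective: 2024-07-03 + 20 days = 2024-07-23.

2024-07-23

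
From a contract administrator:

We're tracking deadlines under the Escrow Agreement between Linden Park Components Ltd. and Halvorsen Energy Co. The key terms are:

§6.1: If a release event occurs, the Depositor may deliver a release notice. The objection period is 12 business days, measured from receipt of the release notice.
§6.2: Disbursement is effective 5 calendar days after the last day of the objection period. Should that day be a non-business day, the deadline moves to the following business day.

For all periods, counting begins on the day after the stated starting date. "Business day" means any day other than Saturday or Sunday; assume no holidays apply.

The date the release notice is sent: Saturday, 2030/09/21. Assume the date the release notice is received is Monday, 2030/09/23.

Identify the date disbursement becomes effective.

2030/10/14

From Monday, 2030/09/23, 12 business days (Sep 24, Sep 25, Sep 26, Sep 27, …, Oct 7, Oct 8, Oct 9, skipping weekends) brings us to Wednesday, 2030/10/09, which is the last day of the objection period.
The date disbursement becomes effective: 5 calendar days after 2030/10/09 is 2030/10/14. 2030/10/14 is a Monday, so no roll-forward applies.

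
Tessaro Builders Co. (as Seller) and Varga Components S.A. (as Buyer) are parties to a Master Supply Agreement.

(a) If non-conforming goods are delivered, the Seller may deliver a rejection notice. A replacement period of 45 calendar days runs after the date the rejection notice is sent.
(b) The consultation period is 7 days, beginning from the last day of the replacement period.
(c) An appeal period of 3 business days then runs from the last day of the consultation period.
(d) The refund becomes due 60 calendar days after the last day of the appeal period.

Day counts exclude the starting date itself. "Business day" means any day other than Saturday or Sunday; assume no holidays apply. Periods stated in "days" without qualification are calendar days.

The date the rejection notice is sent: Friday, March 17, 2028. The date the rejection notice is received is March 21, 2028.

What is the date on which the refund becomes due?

July 10, 2028

The last day of the replacement period: March 17, 2028 + 45 days = May 1, 2028.
The last day of the consultation period: May 1, 2028 + 7 days = May 8, 2028.
From Monday, May 8, 2028, 3 business days (May 9, May 10, May 11, skipping weekends) brings us to Thursday, May 11, 2028, which is the last day of the appeal period.
Adding 60 calendar days to May 11, 2028 gives July 10, 2028, which is the date on which the refund becomes due.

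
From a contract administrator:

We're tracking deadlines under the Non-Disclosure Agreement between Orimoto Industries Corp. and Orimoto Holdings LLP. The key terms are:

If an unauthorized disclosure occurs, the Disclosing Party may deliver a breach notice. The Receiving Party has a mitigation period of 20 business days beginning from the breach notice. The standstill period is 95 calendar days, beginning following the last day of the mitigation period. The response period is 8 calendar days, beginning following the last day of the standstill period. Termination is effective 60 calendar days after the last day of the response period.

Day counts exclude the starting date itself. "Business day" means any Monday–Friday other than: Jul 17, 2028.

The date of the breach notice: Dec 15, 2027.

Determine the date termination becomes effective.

Jun 23, 2028

The last day of the mitigation period: counting 20 business days from Wednesday, Dec 15, 2027 (Dec 16, Dec 17, Dec 20, Dec 21, …, Jan 10, Jan 11, Jan 12, skipping weekends) reaches Wednesday, Jan 12, 2028.
The last day of the standstill period: 95 calendar days after Jan 12, 2028 is Apr 16, 2028.
Adding 8 calendar days to Apr 16, 2028 gives Apr 24, 2028, which is the last day of the response period.
The date termination becomes effective: 60 calendar days after Apr 24, 2028 is Jun 23, 2028.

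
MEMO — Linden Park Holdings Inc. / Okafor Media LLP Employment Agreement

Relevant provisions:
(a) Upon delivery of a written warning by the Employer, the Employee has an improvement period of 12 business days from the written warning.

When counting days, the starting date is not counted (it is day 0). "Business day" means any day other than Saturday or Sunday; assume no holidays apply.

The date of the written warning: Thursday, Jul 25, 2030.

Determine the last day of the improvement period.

The last day of the improvement period: counting 12 business days from Thursday, Jul 25, 2030 (Jul 26, Jul 29, Jul 30, Jul 31, …, Aug 8, Aug 9, Aug 12, skipping weekends) reaches Monday, Aug 12, 2030.

Aug 12, 2030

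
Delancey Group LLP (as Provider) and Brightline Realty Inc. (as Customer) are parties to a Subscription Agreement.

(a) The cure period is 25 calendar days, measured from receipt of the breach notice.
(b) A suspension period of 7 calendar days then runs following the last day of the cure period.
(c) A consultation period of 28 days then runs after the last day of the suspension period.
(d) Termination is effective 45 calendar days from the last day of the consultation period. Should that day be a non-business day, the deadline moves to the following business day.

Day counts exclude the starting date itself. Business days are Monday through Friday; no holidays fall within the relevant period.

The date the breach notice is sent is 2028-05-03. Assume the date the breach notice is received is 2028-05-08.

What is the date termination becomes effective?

2028-08-21

Adding 25 calendar days to 2028-05-08 gives 2028-06-02, which is the last day of the cure period.
The last day of the suspension period: 2028-06-02 + 7 days = 2028-06-09.
The last day of the consultation period: 2028-06-09 + 28 days = 2028-07-07.
The date termination becomes effective: 2028-07-07 + 45 days = 2028-08-21. 2028-08-21 is a Monday, so no roll-forward applies.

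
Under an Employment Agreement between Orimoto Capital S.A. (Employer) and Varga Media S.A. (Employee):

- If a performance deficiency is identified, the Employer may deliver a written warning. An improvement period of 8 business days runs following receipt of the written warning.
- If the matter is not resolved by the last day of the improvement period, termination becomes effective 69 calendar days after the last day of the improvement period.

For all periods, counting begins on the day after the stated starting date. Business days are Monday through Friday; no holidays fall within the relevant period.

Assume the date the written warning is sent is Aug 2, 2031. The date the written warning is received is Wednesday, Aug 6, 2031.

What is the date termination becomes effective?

The last day of the improvement period: 8 business days after Wednesday, Aug 6, 2031, skipping weekends — Aug 7, Aug 8, Aug 11, Aug 12, Aug 13, Aug 14, Aug 15, Aug 18 — lands on Monday, Aug 18, 2031.
The date termination becomes effective: 69 calendar days after Aug 18, 2031 is Oct 26, 2031.

Oct 26, 2031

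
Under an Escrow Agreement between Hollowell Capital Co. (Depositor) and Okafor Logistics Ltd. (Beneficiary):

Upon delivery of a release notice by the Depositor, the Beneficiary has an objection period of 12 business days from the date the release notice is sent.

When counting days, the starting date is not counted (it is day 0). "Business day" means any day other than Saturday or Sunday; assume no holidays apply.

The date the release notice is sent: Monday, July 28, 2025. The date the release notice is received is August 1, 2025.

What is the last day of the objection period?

August 13, 2025

From Monday, July 28, 2025, 12 business days (Jul 29, Jul 30, Jul 31, Aug 1, …, Aug 11, Aug 12, Aug 13, skipping weekends) brings us to Wednesday, August 13, 2025, which is the last day of the objection period.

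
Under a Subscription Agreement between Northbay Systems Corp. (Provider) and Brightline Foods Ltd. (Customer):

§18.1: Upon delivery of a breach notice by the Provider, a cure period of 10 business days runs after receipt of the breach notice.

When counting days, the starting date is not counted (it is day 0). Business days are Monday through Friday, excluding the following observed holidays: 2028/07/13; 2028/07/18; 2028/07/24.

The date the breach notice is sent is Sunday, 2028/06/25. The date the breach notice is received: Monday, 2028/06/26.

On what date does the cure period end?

2028/07/10

The last day of the cure period: counting 10 business days from Monday, 2028/06/26 (Jun 27, Jun 28, Jun 29, Jun 30, Jul 3, Jul 4, Jul 5, Jul 6, Jul 7, Jul 10, skipping weekends) reaches Monday, 2028/07/10.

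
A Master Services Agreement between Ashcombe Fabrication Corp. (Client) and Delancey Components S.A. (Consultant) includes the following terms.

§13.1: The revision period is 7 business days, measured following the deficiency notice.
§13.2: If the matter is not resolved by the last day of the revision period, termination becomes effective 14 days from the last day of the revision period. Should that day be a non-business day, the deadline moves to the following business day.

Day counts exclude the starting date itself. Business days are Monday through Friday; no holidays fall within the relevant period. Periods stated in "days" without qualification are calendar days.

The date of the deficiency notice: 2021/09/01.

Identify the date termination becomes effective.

From Wednesday, 2021/09/01, 7 business days (Sep 2, Sep 3, Sep 6, Sep 7, Sep 8, Sep 9, Sep 10, skipping weekends) brings us to Friday, 2021/09/10, which is the last day of the revision period.
Adding 14 calendar days to 2021/09/10 gives 2021/09/24, which is the date termination becomes effective. 2021/09/24 is a Friday, so no roll-forward applies.

2021/09/24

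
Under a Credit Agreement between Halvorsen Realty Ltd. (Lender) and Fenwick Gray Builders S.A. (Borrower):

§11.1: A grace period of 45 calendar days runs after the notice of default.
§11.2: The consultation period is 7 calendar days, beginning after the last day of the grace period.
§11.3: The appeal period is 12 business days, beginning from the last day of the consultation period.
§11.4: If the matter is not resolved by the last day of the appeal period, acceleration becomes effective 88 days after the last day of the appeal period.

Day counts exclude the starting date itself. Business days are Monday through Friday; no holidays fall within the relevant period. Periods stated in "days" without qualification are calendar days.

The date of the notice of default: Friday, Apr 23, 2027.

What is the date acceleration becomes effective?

Sep 26, 2027

Adding 45 calendar days to Apr 23, 2027 gives Jun 7, 2027, which is the last day of the grace period.
The last day of the consultation period: 7 calendar days after Jun 7, 2027 is Jun 14, 2027.
The last day of the appeal period: 12 business days after Monday, Jun 14, 2027, skipping weekends — Jun 15, Jun 16, Jun 17, Jun 18, …, Jun 28, Jun 29, Jun 30 — lands on Wednesday, Jun 30, 2027.
The date acceleration becomes effective: 88 calendar days after Jun 30, 2027 is Sep 26, 2027.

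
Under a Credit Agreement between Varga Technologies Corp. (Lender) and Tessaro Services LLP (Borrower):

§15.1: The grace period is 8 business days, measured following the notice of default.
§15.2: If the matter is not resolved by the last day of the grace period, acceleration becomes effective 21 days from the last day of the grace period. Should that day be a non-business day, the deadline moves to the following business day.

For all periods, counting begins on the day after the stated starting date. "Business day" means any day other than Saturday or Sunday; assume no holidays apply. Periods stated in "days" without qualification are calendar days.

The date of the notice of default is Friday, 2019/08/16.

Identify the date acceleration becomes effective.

2019/09/18

From Friday, 2019/08/16, 8 business days (Aug 19, Aug 20, Aug 21, Aug 22, Aug 23, Aug 26, Aug 27, Aug 28, skipping weekends) brings us to Wednesday, 2019/08/28, which is the last day of the grace period.
The date acceleration becomes effective: 21 calendar days after 2019/08/28 is 2019/09/18. 2019/09/18 is a Wednesday, so no roll-forward applies.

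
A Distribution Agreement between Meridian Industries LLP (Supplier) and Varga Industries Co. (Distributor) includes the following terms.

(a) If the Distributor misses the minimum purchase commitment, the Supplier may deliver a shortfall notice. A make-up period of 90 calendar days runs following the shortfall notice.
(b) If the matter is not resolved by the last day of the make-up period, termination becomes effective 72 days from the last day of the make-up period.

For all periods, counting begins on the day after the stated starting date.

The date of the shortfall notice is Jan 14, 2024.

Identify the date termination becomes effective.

Jun 24, 2024

Adding 90 calendar days to Jan 14, 2024 gives Apr 13, 2024, which is the last day of the make-up period.
The date termination becomes effective: 72 calendar days after Apr 13, 2024 is Jun 24, 2024.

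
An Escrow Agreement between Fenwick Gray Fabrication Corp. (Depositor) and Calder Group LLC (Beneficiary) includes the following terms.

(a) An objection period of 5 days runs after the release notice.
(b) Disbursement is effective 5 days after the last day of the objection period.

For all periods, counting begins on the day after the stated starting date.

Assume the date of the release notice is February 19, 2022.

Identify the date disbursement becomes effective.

March 1, 2022

The last day of the objection period: February 19, 2022 + 5 days = February 24, 2022.
The date disbursement becomes effective: February 24, 2022 + 5 days = March 1, 2022.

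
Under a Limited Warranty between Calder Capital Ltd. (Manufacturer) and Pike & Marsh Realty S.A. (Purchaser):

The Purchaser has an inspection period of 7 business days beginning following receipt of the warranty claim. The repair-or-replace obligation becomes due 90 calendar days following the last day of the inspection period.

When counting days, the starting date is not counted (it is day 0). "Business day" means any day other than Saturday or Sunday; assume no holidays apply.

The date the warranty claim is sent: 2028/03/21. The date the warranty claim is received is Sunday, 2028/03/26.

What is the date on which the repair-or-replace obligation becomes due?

From Sunday, 2028/03/26, 7 business days (Mar 27, Mar 28, Mar 29, Mar 30, Mar 31, Apr 3, Apr 4, skipping weekends) brings us to Tuesday, 2028/04/04, which is the last day of the inspection period.
Adding 90 calendar days to 2028/04/04 gives 2028/07/03, which is the date on which the repair-or-replace obligation becomes due.

2028/07/03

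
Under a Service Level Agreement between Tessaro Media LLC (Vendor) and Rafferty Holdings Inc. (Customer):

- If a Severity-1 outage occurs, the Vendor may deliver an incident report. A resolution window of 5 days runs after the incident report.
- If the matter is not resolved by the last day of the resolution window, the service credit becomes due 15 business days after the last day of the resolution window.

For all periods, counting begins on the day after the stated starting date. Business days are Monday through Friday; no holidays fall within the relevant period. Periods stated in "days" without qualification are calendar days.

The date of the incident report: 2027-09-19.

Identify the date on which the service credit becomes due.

2027-10-15

The last day of the resolution window: 2027-09-19 + 5 days = 2027-09-24.
The date on which the service credit becomes due: 15 business days after Friday, 2027-09-24, skipping weekends — Sep 27, Sep 28, Sep 29, Sep 30, …, Oct 13, Oct 14, Oct 15 — lands on Friday, 2027-10-15.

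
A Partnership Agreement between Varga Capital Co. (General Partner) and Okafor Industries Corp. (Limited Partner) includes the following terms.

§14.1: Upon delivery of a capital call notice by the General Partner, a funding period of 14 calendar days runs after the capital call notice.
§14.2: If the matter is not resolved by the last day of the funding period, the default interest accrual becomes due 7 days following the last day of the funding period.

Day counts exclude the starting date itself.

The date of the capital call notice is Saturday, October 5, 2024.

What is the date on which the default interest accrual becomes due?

October 26, 2024

The last day of the funding period: 14 calendar days after October 5, 2024 is October 19, 2024.
Adding 7 calendar days to October 19, 2024 gives October 26, 2024, which is the date on which the default interest accrual becomes due.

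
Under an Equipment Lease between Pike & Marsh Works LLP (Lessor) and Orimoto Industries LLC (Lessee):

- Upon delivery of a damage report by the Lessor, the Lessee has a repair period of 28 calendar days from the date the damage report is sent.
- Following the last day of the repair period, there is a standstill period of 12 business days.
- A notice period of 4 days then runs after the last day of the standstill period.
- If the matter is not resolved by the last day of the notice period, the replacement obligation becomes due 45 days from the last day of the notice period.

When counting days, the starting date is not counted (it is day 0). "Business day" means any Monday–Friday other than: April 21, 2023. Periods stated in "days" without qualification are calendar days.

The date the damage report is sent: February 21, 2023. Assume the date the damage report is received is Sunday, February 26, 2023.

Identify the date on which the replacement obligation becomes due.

Adding 28 calendar days to February 21, 2023 gives March 21, 2023, which is the last day of the repair period.
The last day of the standstill period: 12 business days after Tuesday, March 21, 2023, skipping weekends — Mar 22, Mar 23, Mar 24, Mar 27, …, Apr 4, Apr 5, Apr 6 — lands on Thursday, April 6, 2023.
Adding 4 calendar days to April 6, 2023 gives April 10, 2023, which is the last day of the notice period.
Adding 45 calendar days to April 10, 2023 gives May 25, 2023, which is the date on which the replacement obligation becomes due.

May 25, 2023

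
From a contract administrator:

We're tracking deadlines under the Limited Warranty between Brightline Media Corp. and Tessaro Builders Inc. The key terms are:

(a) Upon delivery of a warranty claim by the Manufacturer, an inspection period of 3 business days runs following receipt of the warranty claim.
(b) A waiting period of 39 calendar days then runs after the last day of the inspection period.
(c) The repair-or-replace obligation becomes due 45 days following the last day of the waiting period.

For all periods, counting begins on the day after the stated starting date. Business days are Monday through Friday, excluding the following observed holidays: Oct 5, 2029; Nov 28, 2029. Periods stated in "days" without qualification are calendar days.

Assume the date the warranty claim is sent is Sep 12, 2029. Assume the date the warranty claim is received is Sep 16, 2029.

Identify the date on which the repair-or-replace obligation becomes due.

From Sunday, Sep 16, 2029, 3 business days (Sep 17, Sep 18, Sep 19, skipping weekends) brings us to Wednesday, Sep 19, 2029, which is the last day of the inspection period.
Adding 39 calendar days to Sep 19, 2029 gives Oct 28, 2029, which is the last day of the waiting period.
The date on which the repair-or-replace obligation becomes due: Oct 28, 2029 + 45 days = Dec 12, 2029.

Dec 12, 2029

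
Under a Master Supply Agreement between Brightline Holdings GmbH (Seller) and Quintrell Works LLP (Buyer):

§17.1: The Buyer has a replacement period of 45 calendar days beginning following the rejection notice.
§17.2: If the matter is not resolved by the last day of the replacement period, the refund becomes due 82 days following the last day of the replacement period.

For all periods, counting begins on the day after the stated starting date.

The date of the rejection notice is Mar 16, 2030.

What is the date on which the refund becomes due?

Adding 45 calendar days to Mar 16, 2030 gives Apr 30, 2030, which is the last day of the replacement period.
The date on which the refund becomes due: 82 calendar days after Apr 30, 2030 is Jul 21, 2030.

Jul 21, 2030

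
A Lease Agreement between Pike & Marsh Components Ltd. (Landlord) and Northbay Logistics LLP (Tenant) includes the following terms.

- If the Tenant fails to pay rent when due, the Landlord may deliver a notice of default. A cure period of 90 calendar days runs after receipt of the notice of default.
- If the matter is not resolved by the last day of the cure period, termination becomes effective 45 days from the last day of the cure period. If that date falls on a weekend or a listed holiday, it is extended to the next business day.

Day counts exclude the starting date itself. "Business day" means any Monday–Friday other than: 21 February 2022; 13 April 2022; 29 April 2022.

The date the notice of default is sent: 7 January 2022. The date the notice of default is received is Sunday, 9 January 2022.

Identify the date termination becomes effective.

24 May 2022

The last day of the cure period: 90 calendar days after 9 January 2022 is 9 April 2022.
The date termination becomes effective: 45 calendar days after 9 April 2022 is 24 May 2022. 24 May 2022 is a Tuesday and is not a listed holiday, so no roll-forward applies.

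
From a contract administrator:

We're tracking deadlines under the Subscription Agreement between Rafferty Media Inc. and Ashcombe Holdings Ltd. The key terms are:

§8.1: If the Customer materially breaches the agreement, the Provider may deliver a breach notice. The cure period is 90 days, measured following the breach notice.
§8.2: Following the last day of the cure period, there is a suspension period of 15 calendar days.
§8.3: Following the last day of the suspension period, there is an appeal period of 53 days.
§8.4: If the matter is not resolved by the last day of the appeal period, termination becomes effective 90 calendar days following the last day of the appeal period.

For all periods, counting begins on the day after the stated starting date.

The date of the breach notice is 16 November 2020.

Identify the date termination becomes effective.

22 July 2021

The last day of the cure period: 90 calendar days after 16 November 2020 is 14 February 2021.
The last day of the suspension period: 14 February 2021 + 15 days = 1 March 2021.
The last day of the appeal period: 53 calendar days after 1 March 2021 is 23 April 2021.
The date termination becomes effective: 90 calendar days after 23 April 2021 is 22 July 2021.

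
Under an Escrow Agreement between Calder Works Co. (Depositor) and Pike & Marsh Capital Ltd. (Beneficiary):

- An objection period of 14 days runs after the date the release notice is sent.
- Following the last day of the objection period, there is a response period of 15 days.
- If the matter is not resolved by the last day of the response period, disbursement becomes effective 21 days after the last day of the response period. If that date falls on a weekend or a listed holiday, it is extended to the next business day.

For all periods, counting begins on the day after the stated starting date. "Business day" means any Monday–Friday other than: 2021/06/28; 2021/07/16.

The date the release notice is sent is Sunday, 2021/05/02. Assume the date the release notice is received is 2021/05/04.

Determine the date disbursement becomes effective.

2021/06/21

The last day of the objection period: 2021/05/02 + 14 days = 2021/05/16.
Adding 15 calendar days to 2021/05/16 gives 2021/05/31, which is the last day of the response period.
Adding 21 calendar days to 2021/05/31 gives 2021/06/21, which is the date disbursement becomes effective. 2021/06/21 is a Monday and is not a listed holiday, so no roll-forward applies.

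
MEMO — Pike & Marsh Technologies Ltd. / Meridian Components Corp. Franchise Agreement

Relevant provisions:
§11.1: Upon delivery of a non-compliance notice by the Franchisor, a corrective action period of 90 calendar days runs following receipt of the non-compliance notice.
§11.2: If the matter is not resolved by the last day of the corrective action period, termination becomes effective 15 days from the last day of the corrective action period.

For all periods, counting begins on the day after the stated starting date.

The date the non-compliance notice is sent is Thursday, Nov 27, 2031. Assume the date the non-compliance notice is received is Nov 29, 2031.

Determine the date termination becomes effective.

Adding 90 calendar days to Nov 29, 2031 gives Feb 27, 2032, which is the last day of the corrective action period.
Adding 15 calendar days to Feb 27, 2032 gives Mar 13, 2032, which is the date termination becomes effective.

Mar 13, 2032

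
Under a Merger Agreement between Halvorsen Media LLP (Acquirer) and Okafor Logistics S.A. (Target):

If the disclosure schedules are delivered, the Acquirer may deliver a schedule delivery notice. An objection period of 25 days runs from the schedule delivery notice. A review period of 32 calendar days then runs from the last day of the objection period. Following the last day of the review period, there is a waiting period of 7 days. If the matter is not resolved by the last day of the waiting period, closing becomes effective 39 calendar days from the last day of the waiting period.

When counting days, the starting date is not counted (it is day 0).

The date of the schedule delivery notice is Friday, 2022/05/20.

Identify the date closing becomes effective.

Adding 25 calendar days to 2022/05/20 gives 2022/06/14, which is the last day of the objection period.
Adding 32 calendar days to 2022/06/14 gives 2022/07/16, which is the last day of the review period.
The last day of the waiting period: 7 calendar days after 2022/07/16 is 2022/07/23.
The date closing becomes effective: 2022/07/23 + 39 days = 2022/08/31.

2022/08/31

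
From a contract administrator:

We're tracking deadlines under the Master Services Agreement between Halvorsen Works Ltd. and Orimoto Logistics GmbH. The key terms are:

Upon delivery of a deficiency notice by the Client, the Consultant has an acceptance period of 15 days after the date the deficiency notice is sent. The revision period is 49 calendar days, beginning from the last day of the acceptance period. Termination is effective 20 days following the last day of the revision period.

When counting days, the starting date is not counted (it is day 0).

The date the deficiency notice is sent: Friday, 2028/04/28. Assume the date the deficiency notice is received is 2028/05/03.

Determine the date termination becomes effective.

2028/07/21

Adding 15 calendar days to 2028/04/28 gives 2028/05/13, which is the last day of the acceptance period.
Adding 49 calendar days to 2028/05/13 gives 2028/07/01, which is the last day of the revision period.
The date termination becomes effective: 20 calendar days after 2028/07/01 is 2028/07/21.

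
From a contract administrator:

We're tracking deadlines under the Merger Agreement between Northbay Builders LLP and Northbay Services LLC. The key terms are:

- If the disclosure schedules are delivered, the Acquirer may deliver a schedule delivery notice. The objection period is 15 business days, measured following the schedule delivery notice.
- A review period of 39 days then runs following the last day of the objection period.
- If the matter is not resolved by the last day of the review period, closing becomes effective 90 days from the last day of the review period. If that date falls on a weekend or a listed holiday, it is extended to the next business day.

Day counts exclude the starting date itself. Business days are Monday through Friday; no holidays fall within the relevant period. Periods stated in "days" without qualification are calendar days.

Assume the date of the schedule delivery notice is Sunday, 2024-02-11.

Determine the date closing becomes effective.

2024-07-08

From Sunday, 2024-02-11, 15 business days (Feb 12, Feb 13, Feb 14, Feb 15, …, Feb 28, Feb 29, Mar 1, skipping weekends) brings us to Friday, 2024-03-01, which is the last day of the objection period.
The last day of the review period: 39 calendar days after 2024-03-01 is 2024-04-09.
The date closing becomes effective: 2024-04-09 + 90 days = 2024-07-08. 2024-07-08 is a Monday, so no roll-forward applies.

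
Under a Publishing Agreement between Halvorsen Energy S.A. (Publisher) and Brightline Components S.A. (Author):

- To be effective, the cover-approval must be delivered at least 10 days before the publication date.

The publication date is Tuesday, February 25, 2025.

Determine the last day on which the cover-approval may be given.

February 25, 2025 minus 10 days is February 15, 2025.

February 15, 2025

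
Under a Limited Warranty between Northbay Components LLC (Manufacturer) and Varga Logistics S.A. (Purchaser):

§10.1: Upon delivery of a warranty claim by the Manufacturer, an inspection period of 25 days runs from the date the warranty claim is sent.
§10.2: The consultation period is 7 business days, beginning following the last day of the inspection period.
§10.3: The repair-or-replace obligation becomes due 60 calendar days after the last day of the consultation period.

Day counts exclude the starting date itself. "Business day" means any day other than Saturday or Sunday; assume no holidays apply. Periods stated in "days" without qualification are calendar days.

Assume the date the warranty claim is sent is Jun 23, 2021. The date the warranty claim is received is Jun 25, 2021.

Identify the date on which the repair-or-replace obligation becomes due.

Sep 25, 2021

Adding 25 calendar days to Jun 23, 2021 gives Jul 18, 2021, which is the last day of the inspection period.
The last day of the consultation period: counting 7 business days from Sunday, Jul 18, 2021 (Jul 19, Jul 20, Jul 21, Jul 22, Jul 23, Jul 26, Jul 27, skipping weekends) reaches Tuesday, Jul 27, 2021.
The date on which the repair-or-replace obligation becomes due: 60 calendar days after Jul 27, 2021 is Sep 25, 2021.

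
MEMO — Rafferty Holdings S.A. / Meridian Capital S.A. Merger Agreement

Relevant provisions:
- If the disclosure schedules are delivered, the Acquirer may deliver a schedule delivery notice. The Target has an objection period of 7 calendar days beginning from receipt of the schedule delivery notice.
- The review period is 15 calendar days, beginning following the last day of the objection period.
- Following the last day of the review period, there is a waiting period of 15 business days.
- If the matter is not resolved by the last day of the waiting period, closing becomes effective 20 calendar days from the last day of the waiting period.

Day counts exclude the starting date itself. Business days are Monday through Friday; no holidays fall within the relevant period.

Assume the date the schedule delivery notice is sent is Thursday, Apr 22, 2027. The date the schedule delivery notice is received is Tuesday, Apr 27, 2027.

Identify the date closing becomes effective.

Adding 7 calendar days to Apr 27, 2027 gives May 4, 2027, which is the last day of the objection period.
The last day of the review period: 15 calendar days after May 4, 2027 is May 19, 2027.
The last day of the waiting period: counting 15 business days from Wednesday, May 19, 2027 (May 20, May 21, May 24, May 25, …, Jun 7, Jun 8, Jun 9, skipping weekends) reaches Wednesday, Jun 9, 2027.
The date closing becomes effective: Jun 9, 2027 + 20 days = Jun 29, 2027.

Jun 29, 2027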